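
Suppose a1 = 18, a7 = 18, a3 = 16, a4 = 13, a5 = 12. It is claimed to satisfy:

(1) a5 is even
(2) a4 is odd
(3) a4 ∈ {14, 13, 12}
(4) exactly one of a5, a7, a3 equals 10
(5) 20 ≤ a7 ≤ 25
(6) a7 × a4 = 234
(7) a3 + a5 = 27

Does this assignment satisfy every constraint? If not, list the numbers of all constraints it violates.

(1) a5 = 12 is even — OK.
(2) a4 = 13 is odd — OK.
(3) a4 = 13 is in {14, 13, 12} — OK.
(4) a5=12, a7=18, a3=16; 0 of them equal 10, not exactly one — violated.
(5) a7 = 18 is outside [20, 25] — violated.
(6) a7 × a4 = 18 × 13 = 234 — OK.
(7) a3 + a5 = 16 + 12 = 28, not 27 — violated.

Constraints 4, 5, and 7 do not hold.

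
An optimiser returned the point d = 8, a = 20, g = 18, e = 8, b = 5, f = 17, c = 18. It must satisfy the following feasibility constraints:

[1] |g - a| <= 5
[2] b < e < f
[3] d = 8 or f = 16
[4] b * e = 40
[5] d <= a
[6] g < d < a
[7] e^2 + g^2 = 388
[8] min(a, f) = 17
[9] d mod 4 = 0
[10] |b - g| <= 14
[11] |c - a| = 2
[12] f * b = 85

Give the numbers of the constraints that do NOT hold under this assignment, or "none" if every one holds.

[1] |18 - 20| = 2; 2 ≤ 5  OK
[2] values 5 < 8 < 17  OK
[3] d = 8 = 8 (first disjunct)  OK
[4] b * e = 5 * 8 = 40  OK
[5] d = 8, a = 20; 8 ≤ 20  OK
[6] values 18, 8, 20; g = 18 is not < d = 8  FAIL
[7] e^2 + g^2 = 8^2 + 18^2 = 64 + 324 = 388  OK
[8] min(20, 17) = 17  OK
[9] 8 mod 4 = 0  OK
[10] |5 - 18| = 13; 13 ≤ 14  OK
[11] |18 - 20| = 2  OK
[12] f * b = 17 * 5 = 85  OK

No — constraint 6 is not satisfied.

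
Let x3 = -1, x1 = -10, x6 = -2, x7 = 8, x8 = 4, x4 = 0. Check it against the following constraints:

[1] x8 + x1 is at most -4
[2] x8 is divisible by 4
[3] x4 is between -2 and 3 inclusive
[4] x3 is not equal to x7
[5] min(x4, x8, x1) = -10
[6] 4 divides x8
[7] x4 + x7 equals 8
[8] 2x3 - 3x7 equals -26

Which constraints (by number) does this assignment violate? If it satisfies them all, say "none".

[1] x8 + x1 = 4 + (-10) = -6; -6 ≤ -4  true
[2] 4 / 4 = 1, so 4 divides 4  true
[3] x4 = 0 lies in [-2, 3]  true
[4] x3 = -1, x7 = 8; distinct  true
[5] min(0, 4, -10) = -10  true
[6] 4 / 4 = 1, so 4 divides 4  true
[7] x4 + x7 = 0 + 8 = 8  true
[8] 2x3 - 3x7 = 2(-1) - 3(8) = -26  true

Yes — all constraints hold.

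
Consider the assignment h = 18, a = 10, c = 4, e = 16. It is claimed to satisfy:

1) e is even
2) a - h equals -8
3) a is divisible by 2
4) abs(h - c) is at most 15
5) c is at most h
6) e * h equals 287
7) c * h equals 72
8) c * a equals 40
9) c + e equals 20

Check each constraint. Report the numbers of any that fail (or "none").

Constraint 6 is violated.

1) e = 16 is even  holds
2) a - h = 10 - 18 = -8  holds
3) 10 / 2 = 5, so 2 divides 10  holds
4) abs(18 - 4) = 14; 14 ≤ 15  holds
5) c = 4, h = 18; 4 ≤ 18  holds
6) e * h = 16 * 18 = 288, not 287  fails
7) c * h = 4 * 18 = 72  holds
8) c * a = 4 * 10 = 40  holds
9) c + e = 4 + 16 = 20  holds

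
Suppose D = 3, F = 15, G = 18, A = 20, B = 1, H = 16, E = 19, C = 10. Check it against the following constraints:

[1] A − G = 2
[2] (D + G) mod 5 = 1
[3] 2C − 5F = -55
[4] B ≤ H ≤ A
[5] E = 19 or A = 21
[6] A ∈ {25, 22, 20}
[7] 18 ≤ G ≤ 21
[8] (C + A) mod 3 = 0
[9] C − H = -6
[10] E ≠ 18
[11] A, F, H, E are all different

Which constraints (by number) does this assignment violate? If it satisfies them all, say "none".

No violations.

[1] A − G = 20 − 18 = 2  holds
[2] D + G = 21; 21 mod 5 = 1  holds
[3] 2C − 5F = 2(10) − 5(15) = -55  holds
[4] values 1 ≤ 16 ≤ 20  holds
[5] E = 19 = 19 (first disjunct)  holds
[6] A = 20 is in {25, 22, 20}  holds
[7] G = 18 lies in [18, 21]  holds
[8] C + A = 30; 30 mod 3 = 0  holds
[9] C − H = 10 − 16 = -6  holds
[10] E = 19, and 19 ≠ 18  holds
[11] values 20, 15, 16, 19 are pairwise distinct  holds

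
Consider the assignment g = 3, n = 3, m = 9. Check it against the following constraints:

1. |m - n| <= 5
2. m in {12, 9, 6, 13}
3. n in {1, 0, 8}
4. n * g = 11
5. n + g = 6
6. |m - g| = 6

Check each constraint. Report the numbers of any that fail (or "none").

1. |9 - 3| = 6; 6 > 5, exceeds bound 5  ✘
2. m = 9 is in {12, 9, 6, 13}  ✔
3. n = 3 is not in {1, 0, 8}  ✘
4. n * g = 3 * 3 = 9, not 11  ✘
5. n + g = 3 + 3 = 6  ✔
6. |9 - 3| = 6  ✔

Constraints 1, 3, 4 do not hold.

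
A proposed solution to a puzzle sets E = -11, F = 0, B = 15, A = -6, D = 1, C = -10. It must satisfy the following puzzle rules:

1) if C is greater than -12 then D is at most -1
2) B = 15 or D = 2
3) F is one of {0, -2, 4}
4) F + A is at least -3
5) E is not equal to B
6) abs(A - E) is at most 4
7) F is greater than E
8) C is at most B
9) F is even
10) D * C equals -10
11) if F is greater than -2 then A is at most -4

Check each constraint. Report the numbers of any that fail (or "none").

1) C = -10 > -12, so we need D ≤ -1; but D = 1 > -1 — fails.
2) B = 15 = 15 (first disjunct) — holds.
3) F = 0 is in {0, -2, 4} — holds.
4) F + A = 0 + (-6) = -6; -6 < -3, bound -3 not met — fails.
5) E = -11, B = 15; distinct — holds.
6) abs(-6 - (-11)) = 5; 5 > 4, exceeds bound 4 — fails.
7) F = 0, E = -11; 0 > -11 — holds.
8) C = -10, B = 15; -10 ≤ 15 — holds.
9) F = 0 is even — holds.
10) D * C = 1 * (-10) = -10 — holds.
11) F = 0 > -2, so we need A ≤ -4; A = -6 ≤ -4 — holds.

Violated: 1, 4, and 6.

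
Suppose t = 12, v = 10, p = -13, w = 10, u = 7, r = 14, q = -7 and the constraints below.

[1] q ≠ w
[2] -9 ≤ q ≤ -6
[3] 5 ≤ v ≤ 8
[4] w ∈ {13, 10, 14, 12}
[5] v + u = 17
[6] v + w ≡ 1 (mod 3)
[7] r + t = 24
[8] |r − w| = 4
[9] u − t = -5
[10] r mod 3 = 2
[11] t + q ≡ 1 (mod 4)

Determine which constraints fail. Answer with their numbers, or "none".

Constraints 3, 6, and 7 are violated.

[1] q = -7, w = 10; distinct — holds.
[2] q = -7 lies in [-9, -6] — holds.
[3] v = 10 is outside [5, 8] — fails.
[4] w = 10 is in {13, 10, 14, 12} — holds.
[5] v + u = 10 + 7 = 17 — holds.
[6] v + w = 20; 20 mod 3 = 2, not 1 — fails.
[7] r + t = 14 + 12 = 26, not 24 — fails.
[8] |14 − 10| = 4 — holds.
[9] u − t = 7 − 12 = -5 — holds.
[10] 14 mod 3 = 2 — holds.
[11] t + q = 5; 5 mod 4 = 1 — holds.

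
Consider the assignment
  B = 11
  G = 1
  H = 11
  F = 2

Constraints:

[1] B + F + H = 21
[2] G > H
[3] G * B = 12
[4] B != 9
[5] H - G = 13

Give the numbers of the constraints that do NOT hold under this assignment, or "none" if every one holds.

Constraints 1, 2, 3, and 5 do not hold.

[1] B + F + H = 11 + 2 + 11 = 24, not 21 — does not hold.
[2] G = 1, H = 11; 1 ≤ 11 (want >) — does not hold.
[3] G * B = 1 * 11 = 11, not 12 — does not hold.
[4] B = 11, and 11 ≠ 9 — holds.
[5] H - G = 11 - 1 = 10, not 13 — does not hold.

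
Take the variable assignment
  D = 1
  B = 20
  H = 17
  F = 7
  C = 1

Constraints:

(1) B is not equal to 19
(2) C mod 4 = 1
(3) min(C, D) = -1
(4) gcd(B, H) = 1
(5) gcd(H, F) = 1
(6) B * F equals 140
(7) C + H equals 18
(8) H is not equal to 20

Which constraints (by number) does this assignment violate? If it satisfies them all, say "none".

(1) B = 20, and 20 ≠ 19 — holds.
(2) 1 mod 4 = 1 — holds.
(3) min(1, 1) = 1, not -1 — fails.
(4) gcd(20, 17) = 1 — holds.
(5) gcd(17, 7) = 1 — holds.
(6) B * F = 20 * 7 = 140 — holds.
(7) C + H = 1 + 17 = 18 — holds.
(8) H = 17, and 17 ≠ 20 — holds.

The assignment fails constraint 3.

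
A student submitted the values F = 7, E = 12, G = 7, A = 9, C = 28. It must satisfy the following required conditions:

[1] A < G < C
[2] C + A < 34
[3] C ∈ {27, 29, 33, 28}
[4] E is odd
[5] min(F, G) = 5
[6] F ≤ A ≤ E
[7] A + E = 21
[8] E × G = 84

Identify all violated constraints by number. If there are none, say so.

No — constraints 1, 2, 4, 5 are not satisfied.

[1] values 9, 7, 28; A = 9 is not < G = 7 — violated.
[2] C + A = 28 + 9 = 37; 37 ≥ 34, bound 34 not met — violated.
[3] C = 28 is in {27, 29, 33, 28} — OK.
[4] E = 12 is even — violated.
[5] min(7, 7) = 7, not 5 — violated.
[6] values 7 ≤ 9 ≤ 12 — OK.
[7] A + E = 9 + 12 = 21 — OK.
[8] E × G = 12 × 7 = 84 — OK.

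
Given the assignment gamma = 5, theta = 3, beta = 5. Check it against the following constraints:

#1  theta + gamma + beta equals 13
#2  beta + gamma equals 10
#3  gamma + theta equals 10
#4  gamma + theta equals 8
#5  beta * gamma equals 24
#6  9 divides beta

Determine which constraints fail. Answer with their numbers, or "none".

The assignment fails constraints 3, 5, and 6.

#1 theta + gamma + beta = 3 + 5 + 5 = 13 — satisfied.
#2 beta + gamma = 5 + 5 = 10 — satisfied.
#3 gamma + theta = 5 + 3 = 8, not 10 — violated.
#4 gamma + theta = 5 + 3 = 8 — satisfied.
#5 beta * gamma = 5 * 5 = 25, not 24 — violated.
#6 5 = 9*0 + 5, so 9 does not divide 5 — violated.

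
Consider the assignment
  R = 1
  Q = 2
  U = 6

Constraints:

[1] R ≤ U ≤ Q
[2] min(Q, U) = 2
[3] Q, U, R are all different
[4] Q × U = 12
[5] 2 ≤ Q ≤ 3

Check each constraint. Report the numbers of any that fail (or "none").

[1] values 1, 6, 2; U = 6 is not ≤ Q = 2  ✘
[2] min(2, 6) = 2  ✔
[3] values 2, 6, 1 are pairwise distinct  ✔
[4] Q × U = 2 × 6 = 12  ✔
[5] Q = 2 lies in [2, 3]  ✔

Constraint 1 is violated.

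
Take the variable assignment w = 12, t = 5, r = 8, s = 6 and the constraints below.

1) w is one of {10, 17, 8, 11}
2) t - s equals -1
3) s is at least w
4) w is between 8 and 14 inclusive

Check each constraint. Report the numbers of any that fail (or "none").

1) w = 12 is not in {10, 17, 8, 11}  fails
2) t - s = 5 - 6 = -1  holds
3) s = 6, w = 12; 6 < 12 (want ≥)  fails
4) w = 12 lies in [8, 14]  holds

The assignment fails constraints 1, 3.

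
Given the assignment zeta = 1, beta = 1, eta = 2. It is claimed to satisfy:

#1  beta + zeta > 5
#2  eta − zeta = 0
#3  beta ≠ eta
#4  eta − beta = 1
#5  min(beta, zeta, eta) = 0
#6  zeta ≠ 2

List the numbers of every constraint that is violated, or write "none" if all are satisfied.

#1 beta + zeta = 1 + 1 = 2; 2 ≤ 5, bound 5 not met  fails
#2 eta − zeta = 2 − 1 = 1, not 0  fails
#3 beta = 1, eta = 2; distinct  holds
#4 eta − beta = 2 − 1 = 1  holds
#5 min(1, 1, 2) = 1, not 0  fails
#6 zeta = 1, and 1 ≠ 2  holds

Violated: 1, 2, and 5.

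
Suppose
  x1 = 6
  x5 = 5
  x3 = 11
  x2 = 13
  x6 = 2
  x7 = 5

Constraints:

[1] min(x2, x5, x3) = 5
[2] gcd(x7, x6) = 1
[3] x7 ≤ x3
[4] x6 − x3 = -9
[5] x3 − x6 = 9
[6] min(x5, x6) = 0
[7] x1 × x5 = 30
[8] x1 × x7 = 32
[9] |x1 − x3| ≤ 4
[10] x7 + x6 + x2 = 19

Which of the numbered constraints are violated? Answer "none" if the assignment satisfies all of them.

[1] min(13, 5, 11) = 5 — holds.
[2] gcd(5, 2) = 1 — holds.
[3] x7 = 5, x3 = 11; 5 ≤ 11 — holds.
[4] x6 − x3 = 2 − 11 = -9 — holds.
[5] x3 − x6 = 11 − 2 = 9 — holds.
[6] min(5, 2) = 2, not 0 — fails.
[7] x1 × x5 = 6 × 5 = 30 — holds.
[8] x1 × x7 = 6 × 5 = 30, not 32 — fails.
[9] |6 − 11| = 5; 5 > 4, exceeds bound 4 — fails.
[10] x7 + x6 + x2 = 5 + 2 + 13 = 20, not 19 — fails.

Violated: 6, 8, 9, 10.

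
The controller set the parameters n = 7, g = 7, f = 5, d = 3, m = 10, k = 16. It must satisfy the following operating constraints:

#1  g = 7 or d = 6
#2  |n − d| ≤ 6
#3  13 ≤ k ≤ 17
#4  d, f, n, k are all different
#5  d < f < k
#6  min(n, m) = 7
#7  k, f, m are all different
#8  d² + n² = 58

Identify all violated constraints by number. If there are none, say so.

#1 g = 7 = 7 (first disjunct)  ✓
#2 |7 − 3| = 4; 4 ≤ 6  ✓
#3 k = 16 lies in [13, 17]  ✓
#4 values 3, 5, 7, 16 are pairwise distinct  ✓
#5 values 3 < 5 < 16  ✓
#6 min(7, 10) = 7  ✓
#7 values 16, 5, 10 are pairwise distinct  ✓
#8 d² + n² = 3² + 7² = 9 + 49 = 58  ✓

No violations.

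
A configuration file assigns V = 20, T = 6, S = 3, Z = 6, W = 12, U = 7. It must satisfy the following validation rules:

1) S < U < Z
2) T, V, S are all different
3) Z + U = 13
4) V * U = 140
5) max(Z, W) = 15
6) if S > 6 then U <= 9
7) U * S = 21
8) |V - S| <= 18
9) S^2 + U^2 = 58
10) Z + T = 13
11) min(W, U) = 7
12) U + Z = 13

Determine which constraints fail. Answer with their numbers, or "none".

1) values 3, 7, 6; U = 7 is not < Z = 6  ✘
2) values 6, 20, 3 are pairwise distinct  ✔
3) Z + U = 6 + 7 = 13  ✔
4) V * U = 20 * 7 = 140  ✔
5) max(6, 12) = 12, not 15  ✘
6) S = 3, not > 6; antecedent false, conditional vacuously true  ✔
7) U * S = 7 * 3 = 21  ✔
8) |20 - 3| = 17; 17 ≤ 18  ✔
9) S^2 + U^2 = 3^2 + 7^2 = 9 + 49 = 58  ✔
10) Z + T = 6 + 6 = 12, not 13  ✘
11) min(12, 7) = 7  ✔
12) U + Z = 7 + 6 = 13  ✔

Constraints 1, 5, 10 do not hold.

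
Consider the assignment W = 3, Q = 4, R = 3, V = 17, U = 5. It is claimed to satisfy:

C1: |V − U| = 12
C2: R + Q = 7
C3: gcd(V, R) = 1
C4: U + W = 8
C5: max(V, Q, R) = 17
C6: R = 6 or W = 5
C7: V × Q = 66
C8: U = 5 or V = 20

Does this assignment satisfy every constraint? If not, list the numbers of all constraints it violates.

C1: |17 − 5| = 12 — holds.
C2: R + Q = 3 + 4 = 7 — holds.
C3: gcd(17, 3) = 1 — holds.
C4: U + W = 5 + 3 = 8 — holds.
C5: max(17, 4, 3) = 17 — holds.
C6: R = 3 ≠ 6 and W = 3 ≠ 5; both disjuncts false — does not hold.
C7: V × Q = 17 × 4 = 68, not 66 — does not hold.
C8: U = 5 = 5 (first disjunct) — holds.

No — constraints 6, 7 are not satisfied.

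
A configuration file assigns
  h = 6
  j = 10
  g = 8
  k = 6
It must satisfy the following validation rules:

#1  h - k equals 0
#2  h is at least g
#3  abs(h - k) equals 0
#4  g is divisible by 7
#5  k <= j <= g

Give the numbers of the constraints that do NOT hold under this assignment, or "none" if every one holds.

Constraints 2, 4, and 5 are violated.

#1 h - k = 6 - 6 = 0  true
#2 h = 6, g = 8; 6 < 8 (want ≥)  false
#3 abs(6 - 6) = 0  true
#4 8 = 7*1 + 1, so 7 does not divide 8  false
#5 values 6, 10, 8; j = 10 is not <= g = 8  false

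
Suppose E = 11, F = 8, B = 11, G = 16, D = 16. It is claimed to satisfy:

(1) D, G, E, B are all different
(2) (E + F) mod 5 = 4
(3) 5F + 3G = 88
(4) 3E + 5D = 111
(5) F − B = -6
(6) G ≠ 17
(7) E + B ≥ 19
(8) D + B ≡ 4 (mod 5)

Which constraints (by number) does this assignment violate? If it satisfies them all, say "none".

The assignment fails constraints 1, 4, 5, 8.

(1) D = G = 16, not all different — does not hold.
(2) E + F = 19; 19 mod 5 = 4 — holds.
(3) 5F + 3G = 5(8) + 3(16) = 88 — holds.
(4) 3E + 5D = 3(11) + 5(16) = 113, not 111 — does not hold.
(5) F − B = 8 − 11 = -3, not -6 — does not hold.
(6) G = 16, and 16 ≠ 17 — holds.
(7) E + B = 11 + 11 = 22; 22 ≥ 19 — holds.
(8) D + B = 27; 27 mod 5 = 2, not 4 — does not hold.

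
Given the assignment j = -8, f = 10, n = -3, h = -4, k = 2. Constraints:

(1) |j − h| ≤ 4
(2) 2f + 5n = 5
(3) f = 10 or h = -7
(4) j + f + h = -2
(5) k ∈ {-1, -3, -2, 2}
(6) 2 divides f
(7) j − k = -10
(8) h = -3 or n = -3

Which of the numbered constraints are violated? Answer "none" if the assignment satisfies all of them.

(1) |-8 − (-4)| = 4; 4 ≤ 4 — satisfied.
(2) 2f + 5n = 2(10) + 5(-3) = 5 — satisfied.
(3) f = 10 = 10 (first disjunct) — satisfied.
(4) j + f + h = -8 + 10 + (-4) = -2 — satisfied.
(5) k = 2 is in {-1, -3, -2, 2} — satisfied.
(6) 10 / 2 = 5, so 2 divides 10 — satisfied.
(7) j − k = -8 − 2 = -10 — satisfied.
(8) h = -4 ≠ -3, but n = -3 = -3 (second disjunct) — satisfied.

The assignment satisfies every constraint.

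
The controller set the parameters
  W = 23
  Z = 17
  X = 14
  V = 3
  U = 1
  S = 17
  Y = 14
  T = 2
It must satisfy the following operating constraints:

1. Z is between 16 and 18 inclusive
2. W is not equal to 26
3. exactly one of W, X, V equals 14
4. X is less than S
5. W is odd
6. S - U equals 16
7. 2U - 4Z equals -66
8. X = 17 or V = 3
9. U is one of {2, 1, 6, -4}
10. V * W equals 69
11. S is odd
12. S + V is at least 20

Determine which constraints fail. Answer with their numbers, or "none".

1. Z = 17 lies in [16, 18]  true
2. W = 23, and 23 ≠ 26  true
3. W=23, X=14, V=3; 1 of them equals 14  true
4. X = 14, S = 17; 14 < 17  true
5. W = 23 is odd  true
6. S - U = 17 - 1 = 16  true
7. 2U - 4Z = 2(1) - 4(17) = -66  true
8. X = 14 ≠ 17, but V = 3 = 3 (second disjunct)  true
9. U = 1 is in {2, 1, 6, -4}  true
10. V * W = 3 * 23 = 69  true
11. S = 17 is odd  true
12. S + V = 17 + 3 = 20; 20 ≥ 20  true

No violations.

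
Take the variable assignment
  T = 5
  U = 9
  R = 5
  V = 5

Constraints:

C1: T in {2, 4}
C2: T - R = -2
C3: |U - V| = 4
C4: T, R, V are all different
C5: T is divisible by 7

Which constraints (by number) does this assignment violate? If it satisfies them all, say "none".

Constraints 1, 2, 4, and 5 do not hold.

C1: T = 5 is not in {2, 4} — violated.
C2: T - R = 5 - 5 = 0, not -2 — violated.
C3: |9 - 5| = 4 — satisfied.
C4: T = R = 5, not all different — violated.
C5: 5 = 7*0 + 5, so 7 does not divide 5 — violated.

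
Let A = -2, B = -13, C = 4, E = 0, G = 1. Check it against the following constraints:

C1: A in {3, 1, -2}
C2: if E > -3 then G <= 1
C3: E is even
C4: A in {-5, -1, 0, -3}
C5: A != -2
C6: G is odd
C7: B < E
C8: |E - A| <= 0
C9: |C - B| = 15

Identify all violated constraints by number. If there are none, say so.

Constraints 4, 5, 8, 9 are violated.

C1: A = -2 is in {3, 1, -2} — holds.
C2: E = 0 > -3, so we need G ≤ 1; G = 1 ≤ 1 — holds.
C3: E = 0 is even — holds.
C4: A = -2 is not in {-5, -1, 0, -3} — fails.
C5: A = -2, but -2 is required to differ — fails.
C6: G = 1 is odd — holds.
C7: B = -13, E = 0; -13 < 0 — holds.
C8: |0 - (-2)| = 2; 2 > 0, exceeds bound 0 — fails.
C9: |4 - (-13)| = 17, not 15 — fails.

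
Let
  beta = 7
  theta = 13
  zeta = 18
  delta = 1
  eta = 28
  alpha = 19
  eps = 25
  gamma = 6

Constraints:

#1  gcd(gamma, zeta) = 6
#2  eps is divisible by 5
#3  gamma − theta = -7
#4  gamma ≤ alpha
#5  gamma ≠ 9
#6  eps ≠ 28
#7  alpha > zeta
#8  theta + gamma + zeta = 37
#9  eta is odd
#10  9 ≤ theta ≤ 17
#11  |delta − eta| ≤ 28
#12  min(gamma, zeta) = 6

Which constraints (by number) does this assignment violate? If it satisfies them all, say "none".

#1 gcd(6, 18) = 6 — holds.
#2 25 / 5 = 5, so 5 divides 25 — holds.
#3 gamma − theta = 6 − 13 = -7 — holds.
#4 gamma = 6, alpha = 19; 6 ≤ 19 — holds.
#5 gamma = 6, and 6 ≠ 9 — holds.
#6 eps = 25, and 25 ≠ 28 — holds.
#7 alpha = 19, zeta = 18; 19 > 18 — holds.
#8 theta + gamma + zeta = 13 + 6 + 18 = 37 — holds.
#9 eta = 28 is even — does not hold.
#10 theta = 13 lies in [9, 17] — holds.
#11 |1 − 28| = 27; 27 ≤ 28 — holds.
#12 min(6, 18) = 6 — holds.

Constraint 9 is violated.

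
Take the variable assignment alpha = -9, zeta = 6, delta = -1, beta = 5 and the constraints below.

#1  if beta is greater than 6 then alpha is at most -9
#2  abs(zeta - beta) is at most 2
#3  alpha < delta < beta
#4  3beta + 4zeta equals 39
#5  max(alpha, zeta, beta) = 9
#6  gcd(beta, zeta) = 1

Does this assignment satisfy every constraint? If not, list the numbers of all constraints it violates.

Constraint 5 is violated.

#1 beta = 5, not > 6; antecedent false, conditional vacuously true  ✓
#2 abs(6 - 5) = 1; 1 ≤ 2  ✓
#3 values -9 < -1 < 5  ✓
#4 3beta + 4zeta = 3(5) + 4(6) = 39  ✓
#5 max(-9, 6, 5) = 6, not 9  ✗
#6 gcd(5, 6) = 1  ✓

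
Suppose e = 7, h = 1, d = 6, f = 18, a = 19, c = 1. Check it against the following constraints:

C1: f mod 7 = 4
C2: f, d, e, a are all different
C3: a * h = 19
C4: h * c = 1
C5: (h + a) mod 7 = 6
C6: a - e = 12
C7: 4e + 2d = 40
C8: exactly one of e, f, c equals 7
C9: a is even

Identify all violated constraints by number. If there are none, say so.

Constraint 9 is violated.

C1: 18 mod 7 = 4 — satisfied.
C2: values 18, 6, 7, 19 are pairwise distinct — satisfied.
C3: a * h = 19 * 1 = 19 — satisfied.
C4: h * c = 1 * 1 = 1 — satisfied.
C5: h + a = 20; 20 mod 7 = 6 — satisfied.
C6: a - e = 19 - 7 = 12 — satisfied.
C7: 4e + 2d = 4(7) + 2(6) = 40 — satisfied.
C8: e=7, f=18, c=1; 1 of them equals 7 — satisfied.
C9: a = 19 is odd — violated.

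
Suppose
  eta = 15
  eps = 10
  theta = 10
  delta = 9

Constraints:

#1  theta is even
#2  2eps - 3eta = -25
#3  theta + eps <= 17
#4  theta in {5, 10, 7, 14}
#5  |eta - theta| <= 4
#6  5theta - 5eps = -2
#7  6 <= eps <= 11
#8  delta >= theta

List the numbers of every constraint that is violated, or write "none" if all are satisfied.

#1 theta = 10 is even — OK.
#2 2eps - 3eta = 2(10) - 3(15) = -25 — OK.
#3 theta + eps = 10 + 10 = 20; 20 > 17, bound 17 not met — violated.
#4 theta = 10 is in {5, 10, 7, 14} — OK.
#5 |15 - 10| = 5; 5 > 4, exceeds bound 4 — violated.
#6 5theta - 5eps = 5(10) - 5(10) = 0, not -2 — violated.
#7 eps = 10 lies in [6, 11] — OK.
#8 delta = 9, theta = 10; 9 < 10 (want ≥) — violated.

Constraints 3, 5, 6, and 8 do not hold.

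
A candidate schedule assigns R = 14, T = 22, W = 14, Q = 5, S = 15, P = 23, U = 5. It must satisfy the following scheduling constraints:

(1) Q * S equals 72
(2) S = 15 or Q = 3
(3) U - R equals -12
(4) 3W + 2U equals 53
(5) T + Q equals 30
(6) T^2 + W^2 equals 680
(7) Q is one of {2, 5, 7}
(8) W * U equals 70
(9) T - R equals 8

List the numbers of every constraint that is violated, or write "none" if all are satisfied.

(1) Q * S = 5 * 15 = 75, not 72 — violated.
(2) S = 15 = 15 (first disjunct) — OK.
(3) U - R = 5 - 14 = -9, not -12 — violated.
(4) 3W + 2U = 3(14) + 2(5) = 52, not 53 — violated.
(5) T + Q = 22 + 5 = 27, not 30 — violated.
(6) T^2 + W^2 = 22^2 + 14^2 = 484 + 196 = 680 — OK.
(7) Q = 5 is in {2, 5, 7} — OK.
(8) W * U = 14 * 5 = 70 — OK.
(9) T - R = 22 - 14 = 8 — OK.

Constraints 1, 3, 4, and 5 are violated.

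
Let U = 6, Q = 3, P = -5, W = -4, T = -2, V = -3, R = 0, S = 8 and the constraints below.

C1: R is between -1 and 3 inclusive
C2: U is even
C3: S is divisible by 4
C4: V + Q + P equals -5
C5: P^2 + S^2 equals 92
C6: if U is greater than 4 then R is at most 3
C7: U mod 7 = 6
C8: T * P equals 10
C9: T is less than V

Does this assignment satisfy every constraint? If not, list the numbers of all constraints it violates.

Constraints 5 and 9 do not hold.

C1: R = 0 lies in [-1, 3] — holds.
C2: U = 6 is even — holds.
C3: 8 / 4 = 2, so 4 divides 8 — holds.
C4: V + Q + P = -3 + 3 + (-5) = -5 — holds.
C5: P^2 + S^2 = (-5)^2 + 8^2 = 25 + 64 = 89, not 92 — does not hold.
C6: U = 6 > 4, so we need R ≤ 3; R = 0 ≤ 3 — holds.
C7: 6 mod 7 = 6 — holds.
C8: T * P = -2 * (-5) = 10 — holds.
C9: T = -2, V = -3; -2 ≥ -3 (want <) — does not hold.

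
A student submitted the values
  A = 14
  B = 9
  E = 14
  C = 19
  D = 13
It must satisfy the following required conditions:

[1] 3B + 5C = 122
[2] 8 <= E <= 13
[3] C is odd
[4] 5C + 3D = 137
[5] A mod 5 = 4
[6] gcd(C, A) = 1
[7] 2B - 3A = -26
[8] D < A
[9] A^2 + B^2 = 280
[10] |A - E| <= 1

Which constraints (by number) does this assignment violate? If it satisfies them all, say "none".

[1] 3B + 5C = 3(9) + 5(19) = 122 — holds.
[2] E = 14 is outside [8, 13] — does not hold.
[3] C = 19 is odd — holds.
[4] 5C + 3D = 5(19) + 3(13) = 134, not 137 — does not hold.
[5] 14 mod 5 = 4 — holds.
[6] gcd(19, 14) = 1 — holds.
[7] 2B - 3A = 2(9) - 3(14) = -24, not -26 — does not hold.
[8] D = 13, A = 14; 13 < 14 — holds.
[9] A^2 + B^2 = 14^2 + 9^2 = 196 + 81 = 277, not 280 — does not hold.
[10] |14 - 14| = 0; 0 ≤ 1 — holds.

The assignment fails constraints 2, 4, 7, and 9.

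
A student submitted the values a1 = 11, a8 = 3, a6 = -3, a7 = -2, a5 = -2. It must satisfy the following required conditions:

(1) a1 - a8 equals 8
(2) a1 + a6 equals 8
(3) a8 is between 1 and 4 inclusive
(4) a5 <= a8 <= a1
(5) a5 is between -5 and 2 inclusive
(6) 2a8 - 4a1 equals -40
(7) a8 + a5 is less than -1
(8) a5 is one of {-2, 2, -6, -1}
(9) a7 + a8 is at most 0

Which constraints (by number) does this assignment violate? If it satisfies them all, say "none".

(1) a1 - a8 = 11 - 3 = 8 — holds.
(2) a1 + a6 = 11 + (-3) = 8 — holds.
(3) a8 = 3 lies in [1, 4] — holds.
(4) values -2 <= 3 <= 11 — holds.
(5) a5 = -2 lies in [-5, 2] — holds.
(6) 2a8 - 4a1 = 2(3) - 4(11) = -38, not -40 — does not hold.
(7) a8 + a5 = 3 + (-2) = 1; 1 ≥ -1, bound -1 not met — does not hold.
(8) a5 = -2 is in {-2, 2, -6, -1} — holds.
(9) a7 + a8 = -2 + 3 = 1; 1 > 0, bound 0 not met — does not hold.

No — constraints 6, 7, and 9 are not satisfied.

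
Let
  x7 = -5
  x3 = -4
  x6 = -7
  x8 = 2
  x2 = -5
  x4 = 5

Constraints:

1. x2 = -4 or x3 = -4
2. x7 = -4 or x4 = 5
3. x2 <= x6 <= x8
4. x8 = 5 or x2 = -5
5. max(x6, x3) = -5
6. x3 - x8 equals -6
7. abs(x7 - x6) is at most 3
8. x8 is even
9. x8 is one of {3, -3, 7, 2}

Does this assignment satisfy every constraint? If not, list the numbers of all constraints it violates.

1. x2 = -5 ≠ -4, but x3 = -4 = -4 (second disjunct)  true
2. x7 = -5 ≠ -4, but x4 = 5 = 5 (second disjunct)  true
3. values -5, -7, 2; x2 = -5 is not <= x6 = -7  false
4. x8 = 2 ≠ 5, but x2 = -5 = -5 (second disjunct)  true
5. max(-7, -4) = -4, not -5  false
6. x3 - x8 = -4 - 2 = -6  true
7. abs(-5 - (-7)) = 2; 2 ≤ 3  true
8. x8 = 2 is even  true
9. x8 = 2 is in {3, -3, 7, 2}  true

No — constraints 3 and 5 are not satisfied.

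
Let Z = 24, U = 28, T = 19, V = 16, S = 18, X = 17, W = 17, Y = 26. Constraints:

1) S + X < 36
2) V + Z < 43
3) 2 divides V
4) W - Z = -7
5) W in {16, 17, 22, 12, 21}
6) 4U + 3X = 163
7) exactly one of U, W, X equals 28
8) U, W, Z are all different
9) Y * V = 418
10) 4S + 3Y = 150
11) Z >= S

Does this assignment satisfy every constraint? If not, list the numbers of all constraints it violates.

1) S + X = 18 + 17 = 35; 35 < 36  yes
2) V + Z = 16 + 24 = 40; 40 < 43  yes
3) 16 / 2 = 8, so 2 divides 16  yes
4) W - Z = 17 - 24 = -7  yes
5) W = 17 is in {16, 17, 22, 12, 21}  yes
6) 4U + 3X = 4(28) + 3(17) = 163  yes
7) U=28, W=17, X=17; 1 of them equals 28  yes
8) values 28, 17, 24 are pairwise distinct  yes
9) Y * V = 26 * 16 = 416, not 418  no
10) 4S + 3Y = 4(18) + 3(26) = 150  yes
11) Z = 24, S = 18; 24 ≥ 18  yes

The assignment fails constraint 9.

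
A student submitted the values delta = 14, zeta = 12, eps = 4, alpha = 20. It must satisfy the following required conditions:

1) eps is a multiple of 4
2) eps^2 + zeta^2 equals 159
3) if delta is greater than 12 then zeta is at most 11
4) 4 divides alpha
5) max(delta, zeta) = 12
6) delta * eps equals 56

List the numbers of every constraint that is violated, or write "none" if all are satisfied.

1) 4 / 4 = 1, so 4 divides 4 — holds.
2) eps^2 + zeta^2 = 4^2 + 12^2 = 16 + 144 = 160, not 159 — does not hold.
3) delta = 14 > 12, so we need zeta ≤ 11; but zeta = 12 > 11 — does not hold.
4) 20 / 4 = 5, so 4 divides 20 — holds.
5) max(14, 12) = 14, not 12 — does not hold.
6) delta * eps = 14 * 4 = 56 — holds.

The assignment fails constraints 2, 3, and 5.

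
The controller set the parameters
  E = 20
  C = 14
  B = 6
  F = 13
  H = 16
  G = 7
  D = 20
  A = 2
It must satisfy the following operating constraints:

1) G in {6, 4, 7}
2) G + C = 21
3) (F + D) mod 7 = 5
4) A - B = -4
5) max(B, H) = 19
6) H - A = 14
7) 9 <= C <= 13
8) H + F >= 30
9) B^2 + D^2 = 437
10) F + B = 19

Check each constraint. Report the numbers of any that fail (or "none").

1) G = 7 is in {6, 4, 7}  OK
2) G + C = 7 + 14 = 21  OK
3) F + D = 33; 33 mod 7 = 5  OK
4) A - B = 2 - 6 = -4  OK
5) max(6, 16) = 16, not 19  FAIL
6) H - A = 16 - 2 = 14  OK
7) C = 14 is outside [9, 13]  FAIL
8) H + F = 16 + 13 = 29; 29 < 30, bound 30 not met  FAIL
9) B^2 + D^2 = 6^2 + 20^2 = 36 + 400 = 436, not 437  FAIL
10) F + B = 13 + 6 = 19  OK

Constraints 5, 7, 8, and 9 are violated.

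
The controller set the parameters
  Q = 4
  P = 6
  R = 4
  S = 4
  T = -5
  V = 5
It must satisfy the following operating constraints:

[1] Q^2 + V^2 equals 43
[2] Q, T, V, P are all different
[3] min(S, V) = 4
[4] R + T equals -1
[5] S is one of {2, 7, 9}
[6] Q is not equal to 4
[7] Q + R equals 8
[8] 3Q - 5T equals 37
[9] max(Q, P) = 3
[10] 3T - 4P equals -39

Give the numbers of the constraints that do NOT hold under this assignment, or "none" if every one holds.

[1] Q^2 + V^2 = 4^2 + 5^2 = 16 + 25 = 41, not 43  no
[2] values 4, -5, 5, 6 are pairwise distinct  yes
[3] min(4, 5) = 4  yes
[4] R + T = 4 + (-5) = -1  yes
[5] S = 4 is not in {2, 7, 9}  no
[6] Q = 4, but 4 is required to differ  no
[7] Q + R = 4 + 4 = 8  yes
[8] 3Q - 5T = 3(4) - 5(-5) = 37  yes
[9] max(4, 6) = 6, not 3  no
[10] 3T - 4P = 3(-5) - 4(6) = -39  yes

No — constraints 1, 5, 6, and 9 are not satisfied.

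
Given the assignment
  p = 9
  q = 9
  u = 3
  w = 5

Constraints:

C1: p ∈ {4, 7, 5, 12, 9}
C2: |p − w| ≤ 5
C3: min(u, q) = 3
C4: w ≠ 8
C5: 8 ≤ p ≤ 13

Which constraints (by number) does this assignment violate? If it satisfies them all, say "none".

Yes — all constraints hold.

C1: p = 9 is in {4, 7, 5, 12, 9}  ✔
C2: |9 − 5| = 4; 4 ≤ 5  ✔
C3: min(3, 9) = 3  ✔
C4: w = 5, and 5 ≠ 8  ✔
C5: p = 9 lies in [8, 13]  ✔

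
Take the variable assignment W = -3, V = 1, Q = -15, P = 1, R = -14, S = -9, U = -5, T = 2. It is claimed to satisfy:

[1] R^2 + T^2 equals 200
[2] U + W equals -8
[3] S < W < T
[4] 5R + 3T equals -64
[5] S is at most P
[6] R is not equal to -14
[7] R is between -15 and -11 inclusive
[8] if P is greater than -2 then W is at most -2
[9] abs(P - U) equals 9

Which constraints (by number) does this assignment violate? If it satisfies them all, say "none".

[1] R^2 + T^2 = (-14)^2 + 2^2 = 196 + 4 = 200 — holds.
[2] U + W = -5 + (-3) = -8 — holds.
[3] values -9 < -3 < 2 — holds.
[4] 5R + 3T = 5(-14) + 3(2) = -64 — holds.
[5] S = -9, P = 1; -9 ≤ 1 — holds.
[6] R = -14, but -14 is required to differ — fails.
[7] R = -14 lies in [-15, -11] — holds.
[8] P = 1 > -2, so we need W ≤ -2; W = -3 ≤ -2 — holds.
[9] abs(1 - (-5)) = 6, not 9 — fails.

Violated: 6 and 9.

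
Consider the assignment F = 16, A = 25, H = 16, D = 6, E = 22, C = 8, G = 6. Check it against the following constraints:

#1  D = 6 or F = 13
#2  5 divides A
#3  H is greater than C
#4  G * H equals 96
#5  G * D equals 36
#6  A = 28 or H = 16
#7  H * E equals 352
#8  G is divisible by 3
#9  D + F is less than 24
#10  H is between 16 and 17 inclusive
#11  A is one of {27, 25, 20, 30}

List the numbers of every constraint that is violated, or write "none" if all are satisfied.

#1 D = 6 = 6 (first disjunct)  yes
#2 25 / 5 = 5, so 5 divides 25  yes
#3 H = 16, C = 8; 16 > 8  yes
#4 G * H = 6 * 16 = 96  yes
#5 G * D = 6 * 6 = 36  yes
#6 A = 25 ≠ 28, but H = 16 = 16 (second disjunct)  yes
#7 H * E = 16 * 22 = 352  yes
#8 6 / 3 = 2, so 3 divides 6  yes
#9 D + F = 6 + 16 = 22; 22 < 24  yes
#10 H = 16 lies in [16, 17]  yes
#11 A = 25 is in {27, 25, 20, 30}  yes

The assignment satisfies every constraint.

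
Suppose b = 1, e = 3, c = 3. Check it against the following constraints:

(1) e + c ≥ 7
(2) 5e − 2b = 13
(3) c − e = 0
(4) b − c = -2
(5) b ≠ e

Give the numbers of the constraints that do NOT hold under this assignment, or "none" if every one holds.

(1) e + c = 3 + 3 = 6; 6 < 7, bound 7 not met  no
(2) 5e − 2b = 5(3) − 2(1) = 13  yes
(3) c − e = 3 − 3 = 0  yes
(4) b − c = 1 − 3 = -2  yes
(5) b = 1, e = 3; distinct  yes

Constraint 1 does not hold.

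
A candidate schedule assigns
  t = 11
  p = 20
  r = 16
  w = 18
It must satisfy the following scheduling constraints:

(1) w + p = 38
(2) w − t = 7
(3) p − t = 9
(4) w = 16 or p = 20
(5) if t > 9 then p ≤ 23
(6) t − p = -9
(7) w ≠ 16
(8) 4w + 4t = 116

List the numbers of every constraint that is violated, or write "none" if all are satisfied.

(1) w + p = 18 + 20 = 38  OK
(2) w − t = 18 − 11 = 7  OK
(3) p − t = 20 − 11 = 9  OK
(4) w = 18 ≠ 16, but p = 20 = 20 (second disjunct)  OK
(5) t = 11 > 9, so we need p ≤ 23; p = 20 ≤ 23  OK
(6) t − p = 11 − 20 = -9  OK
(7) w = 18, and 18 ≠ 16  OK
(8) 4w + 4t = 4(18) + 4(11) = 116  OK

None — every constraint holds.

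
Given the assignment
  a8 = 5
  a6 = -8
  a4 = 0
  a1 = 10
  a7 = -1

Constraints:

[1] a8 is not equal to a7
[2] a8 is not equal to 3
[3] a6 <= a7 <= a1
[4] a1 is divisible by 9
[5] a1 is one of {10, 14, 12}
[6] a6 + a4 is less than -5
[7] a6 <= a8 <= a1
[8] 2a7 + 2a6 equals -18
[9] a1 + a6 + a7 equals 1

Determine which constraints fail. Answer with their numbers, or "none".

Constraint 4 does not hold.

[1] a8 = 5, a7 = -1; distinct — satisfied.
[2] a8 = 5, and 5 ≠ 3 — satisfied.
[3] values -8 <= -1 <= 10 — satisfied.
[4] 10 = 9*1 + 1, so 9 does not divide 10 — violated.
[5] a1 = 10 is in {10, 14, 12} — satisfied.
[6] a6 + a4 = -8 + 0 = -8; -8 < -5 — satisfied.
[7] values -8 <= 5 <= 10 — satisfied.
[8] 2a7 + 2a6 = 2(-1) + 2(-8) = -18 — satisfied.
[9] a1 + a6 + a7 = 10 + (-8) + (-1) = 1 — satisfied.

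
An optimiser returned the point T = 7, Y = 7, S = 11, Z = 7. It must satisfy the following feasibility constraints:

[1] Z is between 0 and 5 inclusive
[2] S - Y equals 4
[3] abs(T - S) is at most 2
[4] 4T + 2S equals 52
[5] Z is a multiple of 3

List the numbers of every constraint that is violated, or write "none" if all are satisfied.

[1] Z = 7 is outside [0, 5]  false
[2] S - Y = 11 - 7 = 4  true
[3] abs(7 - 11) = 4; 4 > 2, exceeds bound 2  false
[4] 4T + 2S = 4(7) + 2(11) = 50, not 52  false
[5] 7 = 3*2 + 1, so 3 does not divide 7  false

Constraints 1, 3, 4, 5 are violated.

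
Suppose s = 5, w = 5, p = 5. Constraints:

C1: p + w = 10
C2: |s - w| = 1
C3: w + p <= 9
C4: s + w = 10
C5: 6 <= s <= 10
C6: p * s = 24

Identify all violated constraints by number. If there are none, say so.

Violated: 2, 3, 5, 6.

C1: p + w = 5 + 5 = 10  OK
C2: |5 - 5| = 0, not 1  FAIL
C3: w + p = 5 + 5 = 10; 10 > 9, bound 9 not met  FAIL
C4: s + w = 5 + 5 = 10  OK
C5: s = 5 is outside [6, 10]  FAIL
C6: p * s = 5 * 5 = 25, not 24  FAIL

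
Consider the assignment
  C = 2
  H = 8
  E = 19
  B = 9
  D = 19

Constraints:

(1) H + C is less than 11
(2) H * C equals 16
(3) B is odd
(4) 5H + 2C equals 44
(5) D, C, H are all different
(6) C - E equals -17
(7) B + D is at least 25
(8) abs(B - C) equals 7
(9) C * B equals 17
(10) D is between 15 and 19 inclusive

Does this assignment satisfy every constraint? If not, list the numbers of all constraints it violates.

The assignment fails constraint 9.

(1) H + C = 8 + 2 = 10; 10 < 11 — holds.
(2) H * C = 8 * 2 = 16 — holds.
(3) B = 9 is odd — holds.
(4) 5H + 2C = 5(8) + 2(2) = 44 — holds.
(5) values 19, 2, 8 are pairwise distinct — holds.
(6) C - E = 2 - 19 = -17 — holds.
(7) B + D = 9 + 19 = 28; 28 ≥ 25 — holds.
(8) abs(9 - 2) = 7 — holds.
(9) C * B = 2 * 9 = 18, not 17 — fails.
(10) D = 19 lies in [15, 19] — holds.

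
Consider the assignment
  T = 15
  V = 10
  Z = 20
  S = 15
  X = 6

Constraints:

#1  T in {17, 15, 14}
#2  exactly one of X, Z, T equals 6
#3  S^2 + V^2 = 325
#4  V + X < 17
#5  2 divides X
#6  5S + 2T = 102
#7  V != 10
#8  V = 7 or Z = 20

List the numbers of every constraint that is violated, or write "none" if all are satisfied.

#1 T = 15 is in {17, 15, 14}  OK
#2 X=6, Z=20, T=15; 1 of them equals 6  OK
#3 S^2 + V^2 = 15^2 + 10^2 = 225 + 100 = 325  OK
#4 V + X = 10 + 6 = 16; 16 < 17  OK
#5 6 / 2 = 3, so 2 divides 6  OK
#6 5S + 2T = 5(15) + 2(15) = 105, not 102  FAIL
#7 V = 10, but 10 is required to differ  FAIL
#8 V = 10 ≠ 7, but Z = 20 = 20 (second disjunct)  OK

Constraints 6 and 7 are violated.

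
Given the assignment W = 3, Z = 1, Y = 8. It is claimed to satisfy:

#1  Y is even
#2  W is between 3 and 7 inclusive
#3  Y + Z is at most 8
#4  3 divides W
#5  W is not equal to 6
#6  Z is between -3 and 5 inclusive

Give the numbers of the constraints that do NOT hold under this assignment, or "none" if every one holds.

Violated: 3.

#1 Y = 8 is even — holds.
#2 W = 3 lies in [3, 7] — holds.
#3 Y + Z = 8 + 1 = 9; 9 > 8, bound 8 not met — fails.
#4 3 / 3 = 1, so 3 divides 3 — holds.
#5 W = 3, and 3 ≠ 6 — holds.
#6 Z = 1 lies in [-3, 5] — holds.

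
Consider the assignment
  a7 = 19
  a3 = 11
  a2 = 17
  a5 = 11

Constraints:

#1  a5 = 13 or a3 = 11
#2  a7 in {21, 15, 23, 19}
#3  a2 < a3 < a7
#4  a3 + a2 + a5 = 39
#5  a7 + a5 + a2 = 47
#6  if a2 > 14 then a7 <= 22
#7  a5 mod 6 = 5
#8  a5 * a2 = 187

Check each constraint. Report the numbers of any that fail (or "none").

#1 a5 = 11 ≠ 13, but a3 = 11 = 11 (second disjunct) — holds.
#2 a7 = 19 is in {21, 15, 23, 19} — holds.
#3 values 17, 11, 19; a2 = 17 is not < a3 = 11 — does not hold.
#4 a3 + a2 + a5 = 11 + 17 + 11 = 39 — holds.
#5 a7 + a5 + a2 = 19 + 11 + 17 = 47 — holds.
#6 a2 = 17 > 14, so we need a7 ≤ 22; a7 = 19 ≤ 22 — holds.
#7 11 mod 6 = 5 — holds.
#8 a5 * a2 = 11 * 17 = 187 — holds.

Constraint 3 is violated.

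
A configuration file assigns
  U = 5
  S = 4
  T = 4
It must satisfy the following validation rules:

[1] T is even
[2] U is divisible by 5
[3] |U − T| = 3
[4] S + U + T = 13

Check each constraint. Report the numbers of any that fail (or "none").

Constraint 3 does not hold.

[1] T = 4 is even  holds
[2] 5 / 5 = 1, so 5 divides 5  holds
[3] |5 − 4| = 1, not 3  fails
[4] S + U + T = 4 + 5 + 4 = 13  holds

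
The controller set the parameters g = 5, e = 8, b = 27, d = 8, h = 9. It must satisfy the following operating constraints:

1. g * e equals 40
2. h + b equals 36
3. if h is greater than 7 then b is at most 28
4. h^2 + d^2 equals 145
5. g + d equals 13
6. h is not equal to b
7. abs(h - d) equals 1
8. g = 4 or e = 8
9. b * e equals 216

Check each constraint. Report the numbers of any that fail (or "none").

No violations.

1. g * e = 5 * 8 = 40 — OK.
2. h + b = 9 + 27 = 36 — OK.
3. h = 9 > 7, so we need b ≤ 28; b = 27 ≤ 28 — OK.
4. h^2 + d^2 = 9^2 + 8^2 = 81 + 64 = 145 — OK.
5. g + d = 5 + 8 = 13 — OK.
6. h = 9, b = 27; distinct — OK.
7. abs(9 - 8) = 1 — OK.
8. g = 5 ≠ 4, but e = 8 = 8 (second disjunct) — OK.
9. b * e = 27 * 8 = 216 — OK.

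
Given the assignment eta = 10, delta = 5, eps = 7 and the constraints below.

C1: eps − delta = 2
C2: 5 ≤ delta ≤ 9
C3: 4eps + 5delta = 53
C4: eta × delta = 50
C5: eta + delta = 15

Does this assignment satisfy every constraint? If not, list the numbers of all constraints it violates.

All constraints are satisfied.

C1: eps − delta = 7 − 5 = 2 — OK.
C2: delta = 5 lies in [5, 9] — OK.
C3: 4eps + 5delta = 4(7) + 5(5) = 53 — OK.
C4: eta × delta = 10 × 5 = 50 — OK.
C5: eta + delta = 10 + 5 = 15 — OK.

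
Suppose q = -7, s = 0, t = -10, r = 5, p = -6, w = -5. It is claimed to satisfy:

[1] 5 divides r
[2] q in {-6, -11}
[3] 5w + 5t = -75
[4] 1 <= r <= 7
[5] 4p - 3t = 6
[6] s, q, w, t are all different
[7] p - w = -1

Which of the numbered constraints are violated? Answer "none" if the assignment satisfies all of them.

Constraint 2 does not hold.

[1] 5 / 5 = 1, so 5 divides 5  ✓
[2] q = -7 is not in {-6, -11}  ✗
[3] 5w + 5t = 5(-5) + 5(-10) = -75  ✓
[4] r = 5 lies in [1, 7]  ✓
[5] 4p - 3t = 4(-6) - 3(-10) = 6  ✓
[6] values 0, -7, -5, -10 are pairwise distinct  ✓
[7] p - w = -6 - (-5) = -1  ✓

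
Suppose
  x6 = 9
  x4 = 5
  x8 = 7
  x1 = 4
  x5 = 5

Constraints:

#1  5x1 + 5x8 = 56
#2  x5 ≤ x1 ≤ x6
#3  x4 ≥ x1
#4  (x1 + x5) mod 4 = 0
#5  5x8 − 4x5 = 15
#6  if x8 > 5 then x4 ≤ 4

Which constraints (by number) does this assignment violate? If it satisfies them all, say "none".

Constraints 1, 2, 4, 6 do not hold.

#1 5x1 + 5x8 = 5(4) + 5(7) = 55, not 56  ✘
#2 values 5, 4, 9; x5 = 5 is not ≤ x1 = 4  ✘
#3 x4 = 5, x1 = 4; 5 ≥ 4  ✔
#4 x1 + x5 = 9; 9 mod 4 = 1, not 0  ✘
#5 5x8 − 4x5 = 5(7) − 4(5) = 15  ✔
#6 x8 = 7 > 5, so we need x4 ≤ 4; but x4 = 5 > 4  ✘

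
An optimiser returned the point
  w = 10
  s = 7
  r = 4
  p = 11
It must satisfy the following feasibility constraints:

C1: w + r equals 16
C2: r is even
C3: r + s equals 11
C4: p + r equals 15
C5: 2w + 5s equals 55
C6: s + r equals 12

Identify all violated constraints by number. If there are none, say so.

C1: w + r = 10 + 4 = 14, not 16 — fails.
C2: r = 4 is even — holds.
C3: r + s = 4 + 7 = 11 — holds.
C4: p + r = 11 + 4 = 15 — holds.
C5: 2w + 5s = 2(10) + 5(7) = 55 — holds.
C6: s + r = 7 + 4 = 11, not 12 — fails.

Violated: 1 and 6.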